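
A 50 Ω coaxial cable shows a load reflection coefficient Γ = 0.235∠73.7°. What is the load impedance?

Z_L ≈ 51.2 + j24.4 Ω

Z_L = Z_0·(1 + Γ)/(1 − Γ) = 50·(1.07 + j0.226)/(0.934 − j0.226)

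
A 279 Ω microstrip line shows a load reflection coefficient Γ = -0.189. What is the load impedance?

Z_L ≈ 190 Ω

Z_L = Z_0·(1 + Γ)/(1 − Γ) = 279·(0.811)/(1.19)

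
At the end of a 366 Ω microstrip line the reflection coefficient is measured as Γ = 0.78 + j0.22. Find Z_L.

Z_L = Z_0·(1 + Γ)/(1 − Γ) = 366·(1.78 + j0.22)/(0.22 − j0.22)

Z_L ≈ 1300 + j1660 Ω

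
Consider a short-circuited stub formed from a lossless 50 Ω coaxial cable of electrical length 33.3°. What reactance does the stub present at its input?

tan(βl) = 0.657
For a short-circuited stub, Z_in = jZ_0·tan(βl)

X_in ≈ 32.8 Ω (inductive)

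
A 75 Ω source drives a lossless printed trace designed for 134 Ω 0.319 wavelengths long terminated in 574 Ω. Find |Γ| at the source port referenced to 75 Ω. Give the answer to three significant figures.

βl = 2π × 0.319 = 115°
tan(βl) = -2.16
Z_in = Z_0·(Z_L + jZ_0·tanβl)/(Z_0 + jZ_L·tanβl) = 37.5 + j58 Ω
Γ_s = (Z_in − Z_s)/(Z_in + Z_s) = (-37.5 + j58)/(113 + j58), |Γ_s| = 0.545

|Γ| ≈ 0.545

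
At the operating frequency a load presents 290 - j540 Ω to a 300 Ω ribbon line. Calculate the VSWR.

Γ = (Z_L − Z_0)/(Z_L + Z_0) = (-10 − j540)/(590 − j540)
|Γ| = 540/800 = 0.675
VSWR = (1 + |Γ|)/(1 − |Γ|) = 1.68/0.325

VSWR ≈ 5.16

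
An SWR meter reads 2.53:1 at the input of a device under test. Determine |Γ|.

|Γ| = (S − 1)/(S + 1) = (2.53 − 1)/(2.53 + 1) = 1.53/3.53

|Γ| ≈ 0.433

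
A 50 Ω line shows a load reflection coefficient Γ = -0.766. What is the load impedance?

Z_L = Z_0·(1 + Γ)/(1 − Γ) = 50·(0.234)/(1.77)

Z_L ≈ 6.63 Ω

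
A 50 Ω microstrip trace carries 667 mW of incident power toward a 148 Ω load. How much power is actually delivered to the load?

Γ = (148 − 50)/(148 + 50) = 0.495
|Γ|² = 0.245
P_refl = |Γ|²·P_inc = 163 mW, P_del = (1 − |Γ|²)·P_inc = 504 mW

P_delivered ≈ 504 mW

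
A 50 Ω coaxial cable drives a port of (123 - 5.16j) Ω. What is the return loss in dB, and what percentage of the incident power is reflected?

Γ = (73 − j5.16)/(173 − j5.16), |Γ| = 0.423
RL = −20·log₁₀(0.423) = 7.48 dB
P_refl/P_inc = |Γ|² = 0.179

RL ≈ 7.48 dB; 17.9% of incident power reflected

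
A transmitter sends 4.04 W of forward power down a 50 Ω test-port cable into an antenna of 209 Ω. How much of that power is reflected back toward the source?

P_reflected ≈ 1.52 W

Γ = (209 − 50)/(209 + 50) = 0.614
|Γ|² = 0.377
P_refl = |Γ|²·P_inc = 1.52 W, P_del = (1 − |Γ|²)·P_inc = 2.52 W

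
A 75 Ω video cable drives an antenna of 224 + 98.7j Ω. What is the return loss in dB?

RL ≈ 4.92 dB

Γ = (149 + j98.7)/(299 + j98.7), |Γ| = 0.568
RL = −20·log₁₀|Γ| = −20·log₁₀(0.568)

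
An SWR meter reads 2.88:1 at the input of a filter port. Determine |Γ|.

|Γ| = (S − 1)/(S + 1) = (2.88 − 1)/(2.88 + 1) = 1.88/3.88

|Γ| ≈ 0.485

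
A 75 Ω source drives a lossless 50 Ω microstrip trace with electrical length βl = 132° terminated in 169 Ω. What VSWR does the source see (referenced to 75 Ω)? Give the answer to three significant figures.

VSWR ≈ 3.86

tan(βl) = -1.11
Z_in = Z_0·(Z_L + jZ_0·tanβl)/(Z_0 + jZ_L·tanβl) = 25 + j38.4 Ω
Γ_s = (Z_in − Z_s)/(Z_in + Z_s) = (-50 + j38.4)/(100 + j38.4), |Γ_s| = 0.588
VSWR = (1 + |Γ_s|)/(1 − |Γ_s|)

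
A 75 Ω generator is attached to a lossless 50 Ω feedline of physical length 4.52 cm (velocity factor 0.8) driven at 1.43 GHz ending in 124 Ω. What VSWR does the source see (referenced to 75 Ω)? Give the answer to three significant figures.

λ = v/f = 0.8·c / 1.43 GHz = 0.168 m
βl = 2π·l/λ = 2π × 0.269 = 97°
tan(βl) = -8.2
Z_in = Z_0·(Z_L + jZ_0·tanβl)/(Z_0 + jZ_L·tanβl) = 20.4 + j5.09 Ω
Γ_s = (Z_in − Z_s)/(Z_in + Z_s) = (-54.6 + j5.09)/(95.4 + j5.09), |Γ_s| = 0.574
VSWR = (1 + |Γ_s|)/(1 − |Γ_s|)

VSWR ≈ 3.69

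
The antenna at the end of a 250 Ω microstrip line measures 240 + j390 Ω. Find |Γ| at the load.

|Γ| ≈ 0.623

Γ = (Z_L − Z_0)/(Z_L + Z_0) = (-10 + j390)/(490 + j390)
|Γ| = 390/626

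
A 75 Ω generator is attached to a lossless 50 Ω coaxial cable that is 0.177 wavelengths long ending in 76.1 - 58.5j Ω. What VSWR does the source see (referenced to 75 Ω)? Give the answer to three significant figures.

VSWR ≈ 4.04

βl = 2π × 0.177 = 63.7°
tan(βl) = 2.03
Z_in = Z_0·(Z_L + jZ_0·tanβl)/(Z_0 + jZ_L·tanβl) = 18.6 − j4.34 Ω
Γ_s = (Z_in − Z_s)/(Z_in + Z_s) = (-56.4 − j4.34)/(93.6 − j4.34), |Γ_s| = 0.603
VSWR = (1 + |Γ_s|)/(1 − |Γ_s|)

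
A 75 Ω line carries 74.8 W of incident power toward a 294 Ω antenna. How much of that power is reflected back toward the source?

Γ = (294 − 75)/(294 + 75) = 0.593
|Γ|² = 0.352
P_refl = |Γ|²·P_inc = 26.3 W, P_del = (1 − |Γ|²)·P_inc = 48.5 W

P_reflected ≈ 26.3 W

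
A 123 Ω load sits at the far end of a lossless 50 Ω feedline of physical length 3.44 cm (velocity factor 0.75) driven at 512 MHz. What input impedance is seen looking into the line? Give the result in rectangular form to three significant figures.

λ = v/f = 0.75·c / 512 MHz = 0.439 m
βl = 2π·l/λ = 2π × 0.0783 = 28.2°
tan(βl) = tan(28.2°) = 0.536
Z_in = Z_0·(Z_L + jZ_0·tanβl)/(Z_0 + jZ_L·tanβl)
     = 50·(123 + j26.8)/(50 + j65.9)

Z_in ≈ 57.8 − j49.4 Ω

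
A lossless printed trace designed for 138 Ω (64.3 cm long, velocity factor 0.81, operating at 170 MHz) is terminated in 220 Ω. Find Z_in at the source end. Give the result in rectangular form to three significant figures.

Z_in ≈ 192 + j54.6 Ω

λ = v/f = 0.81·c / 170 MHz = 1.43 m
βl = 2π·l/λ = 2π × 0.45 = 162°
tan(βl) = tan(162°) = -0.326
Z_in = Z_0·(Z_L + jZ_0·tanβl)/(Z_0 + jZ_L·tanβl)
     = 138·(220 − j45)/(138 − j71.7)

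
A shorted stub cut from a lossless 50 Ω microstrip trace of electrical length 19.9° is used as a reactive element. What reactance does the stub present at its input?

tan(βl) = 0.362
For a shorted stub, Z_in = jZ_0·tan(βl)

X_in ≈ 18.1 Ω (inductive)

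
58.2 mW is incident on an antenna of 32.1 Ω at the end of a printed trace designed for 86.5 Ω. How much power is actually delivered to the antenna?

P_delivered ≈ 46 mW

Γ = (32.1 − 86.5)/(32.1 + 86.5) = -0.459
|Γ|² = 0.21
P_refl = |Γ|²·P_inc = 12.2 mW, P_del = (1 − |Γ|²)·P_inc = 46 mW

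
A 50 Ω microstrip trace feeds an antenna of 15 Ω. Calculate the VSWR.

VSWR ≈ 3.33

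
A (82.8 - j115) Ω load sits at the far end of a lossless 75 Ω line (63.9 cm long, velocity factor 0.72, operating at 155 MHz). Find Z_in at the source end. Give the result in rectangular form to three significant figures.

λ = v/f = 0.72·c / 155 MHz = 1.39 m
βl = 2π·l/λ = 2π × 0.459 = 165°
tan(βl) = tan(165°) = -0.267
Z_in = Z_0·(Z_L + jZ_0·tanβl)/(Z_0 + jZ_L·tanβl)
     = 75·(82.8 − j135)/(44.3 − j22.1)

Z_in ≈ 203 − j127 Ω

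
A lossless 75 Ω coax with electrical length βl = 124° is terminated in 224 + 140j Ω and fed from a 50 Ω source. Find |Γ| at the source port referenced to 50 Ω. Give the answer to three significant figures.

|Γ| ≈ 0.555

tan(βl) = -1.48
Z_in = Z_0·(Z_L + jZ_0·tanβl)/(Z_0 + jZ_L·tanβl) = 21.2 + j32.6 Ω
Γ_s = (Z_in − Z_s)/(Z_in + Z_s) = (-28.8 + j32.6)/(71.2 + j32.6), |Γ_s| = 0.555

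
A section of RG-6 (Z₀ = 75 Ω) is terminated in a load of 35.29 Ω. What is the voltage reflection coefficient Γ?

Γ = -0.36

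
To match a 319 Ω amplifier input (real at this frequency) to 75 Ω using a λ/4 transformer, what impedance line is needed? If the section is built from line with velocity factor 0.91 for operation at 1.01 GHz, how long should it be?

Z_qwt ≈ 155 Ω; length ≈ 6.76 cm

Z_qwt = √(Z_0·R_L) = √(75 × 319) = √23920
λ = 0.91·c/f = 0.27 m, so l = λ/4 = 0.0676 m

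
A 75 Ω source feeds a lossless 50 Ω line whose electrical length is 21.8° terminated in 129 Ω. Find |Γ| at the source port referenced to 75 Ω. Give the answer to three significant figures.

tan(βl) = 0.4
Z_in = Z_0·(Z_L + jZ_0·tanβl)/(Z_0 + jZ_L·tanβl) = 72.5 − j54.8 Ω
Γ_s = (Z_in − Z_s)/(Z_in + Z_s) = (-2.53 − j54.8)/(147 − j54.8), |Γ_s| = 0.349

|Γ| ≈ 0.349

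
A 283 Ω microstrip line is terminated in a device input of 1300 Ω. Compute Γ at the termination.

Γ = (Z_L − Z_0)/(Z_L + Z_0) = (1300 − 283)/(1300 + 283) = 1017/1583

Γ = 0.642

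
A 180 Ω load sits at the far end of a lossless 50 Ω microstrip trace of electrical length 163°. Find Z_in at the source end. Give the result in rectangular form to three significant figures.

tan(βl) = tan(163°) = -0.306
Z_in = Z_0·(Z_L + jZ_0·tanβl)/(Z_0 + jZ_L·tanβl)
     = 50·(180 − j15.3)/(50 − j55)

Z_in ≈ 89 + j82.7 Ω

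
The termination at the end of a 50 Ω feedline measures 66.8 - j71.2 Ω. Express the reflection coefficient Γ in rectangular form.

Γ ≈ 0.376 − j0.381

Γ = (Z_L − Z_0)/(Z_L + Z_0) = (16.8 − j71.2)/(116.8 − j71.2)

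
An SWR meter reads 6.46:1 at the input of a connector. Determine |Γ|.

|Γ| ≈ 0.732

|Γ| = (S − 1)/(S + 1) = (6.46 − 1)/(6.46 + 1) = 5.46/7.46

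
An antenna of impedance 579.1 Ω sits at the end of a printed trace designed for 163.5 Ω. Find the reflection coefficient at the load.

Γ = (Z_L − Z_0)/(Z_L + Z_0) = (579.1 − 163.5)/(579.1 + 163.5) = 415.6/742.6

Γ = 0.56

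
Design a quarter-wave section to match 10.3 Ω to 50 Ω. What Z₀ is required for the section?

Z_qwt = √(Z_0·R_L) = √(50 × 10.3) = √515

Z_qwt ≈ 22.7 Ω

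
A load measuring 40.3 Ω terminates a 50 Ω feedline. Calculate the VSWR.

Γ = (40.3 − 50)/(40.3 + 50) = -0.107
VSWR = (1 + 0.107)/(1 − 0.107)

VSWR ≈ 1.24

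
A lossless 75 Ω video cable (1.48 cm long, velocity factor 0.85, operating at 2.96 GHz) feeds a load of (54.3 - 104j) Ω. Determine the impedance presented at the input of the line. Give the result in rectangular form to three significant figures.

λ = v/f = 0.85·c / 2.96 GHz = 0.0861 m
βl = 2π·l/λ = 2π × 0.172 = 61.8°
tan(βl) = tan(61.8°) = 1.87
Z_in = Z_0·(Z_L + jZ_0·tanβl)/(Z_0 + jZ_L·tanβl)
     = 75·(54.3 + j36.1)/(269 + j101)

Z_in ≈ 16.6 + j3.83 Ω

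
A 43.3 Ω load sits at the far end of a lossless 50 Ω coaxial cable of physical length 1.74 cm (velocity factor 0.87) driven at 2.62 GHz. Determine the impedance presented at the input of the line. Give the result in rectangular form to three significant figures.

λ = v/f = 0.87·c / 2.62 GHz = 0.0996 m
βl = 2π·l/λ = 2π × 0.175 = 62.9°
tan(βl) = tan(62.9°) = 1.95
Z_in = Z_0·(Z_L + jZ_0·tanβl)/(Z_0 + jZ_L·tanβl)
     = 50·(43.3 + j97.6)/(50 + j84.5)

Z_in ≈ 54 + j6.33 Ω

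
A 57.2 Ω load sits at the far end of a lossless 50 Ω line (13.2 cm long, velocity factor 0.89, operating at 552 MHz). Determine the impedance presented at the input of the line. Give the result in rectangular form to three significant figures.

Z_in ≈ 43.9 + j1.68 Ω

λ = v/f = 0.89·c / 552 MHz = 0.484 m
βl = 2π·l/λ = 2π × 0.273 = 98.2°
tan(βl) = tan(98.2°) = -6.9
Z_in = Z_0·(Z_L + jZ_0·tanβl)/(Z_0 + jZ_L·tanβl)
     = 50·(57.2 − j345)/(50 − j395)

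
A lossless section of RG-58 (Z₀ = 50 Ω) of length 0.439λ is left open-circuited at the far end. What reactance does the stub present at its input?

βl = 2π × 0.439 = 158°
tan(βl) = -0.403
For an open-circuited stub, Z_in = −jZ_0·cot(βl) = −jZ_0/tan(βl)

X_in ≈ 124 Ω (inductive)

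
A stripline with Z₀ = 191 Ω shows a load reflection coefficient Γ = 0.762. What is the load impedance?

Z_L ≈ 1410 Ω

Z_L = Z_0·(1 + Γ)/(1 − Γ) = 191·(1.76)/(0.238)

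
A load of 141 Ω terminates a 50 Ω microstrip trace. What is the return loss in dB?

Γ = (141 − 50)/(141 + 50) = 0.476
RL = −20·log₁₀|Γ| = −20·log₁₀(0.476)

RL ≈ 6.44 dB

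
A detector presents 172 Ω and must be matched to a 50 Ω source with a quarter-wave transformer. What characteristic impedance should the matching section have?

Z_qwt = √(Z_0·R_L) = √(50 × 172) = √8600

Z_qwt ≈ 92.7 Ω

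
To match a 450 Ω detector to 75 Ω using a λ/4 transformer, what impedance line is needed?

Z_qwt ≈ 184 Ω

Z_qwt = √(Z_0·R_L) = √(75 × 450) = √33750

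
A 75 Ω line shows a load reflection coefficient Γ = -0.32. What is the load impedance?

Z_L = Z_0·(1 + Γ)/(1 − Γ) = 75·(0.68)/(1.32)

Z_L ≈ 38.6 Ω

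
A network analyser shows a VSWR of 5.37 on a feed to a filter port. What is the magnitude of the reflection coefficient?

|Γ| ≈ 0.686

|Γ| = (S − 1)/(S + 1) = (5.37 − 1)/(5.37 + 1) = 4.37/6.37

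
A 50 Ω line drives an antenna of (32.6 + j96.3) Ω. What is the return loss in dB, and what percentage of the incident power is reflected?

RL ≈ 2.26 dB; 59.5% of incident power reflected

Γ = (-17.4 + j96.3)/(82.6 + j96.3), |Γ| = 0.771
RL = −20·log₁₀(0.771) = 2.26 dB
P_refl/P_inc = |Γ|² = 0.595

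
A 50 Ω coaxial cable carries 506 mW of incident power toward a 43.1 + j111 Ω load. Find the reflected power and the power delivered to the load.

P_reflected ≈ 298 mW; P_delivered ≈ 208 mW

|Γ| = |(-6.9 + j111)/(93.1 + j111)| = 0.768
|Γ|² = 0.589
P_refl = |Γ|²·P_inc = 298 mW, P_del = (1 − |Γ|²)·P_inc = 208 mW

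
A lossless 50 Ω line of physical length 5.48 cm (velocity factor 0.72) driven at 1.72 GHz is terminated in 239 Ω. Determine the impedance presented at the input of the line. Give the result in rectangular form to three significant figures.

λ = v/f = 0.72·c / 1.72 GHz = 0.126 m
βl = 2π·l/λ = 2π × 0.436 = 157°
tan(βl) = tan(157°) = -0.423
Z_in = Z_0·(Z_L + jZ_0·tanβl)/(Z_0 + jZ_L·tanβl)
     = 50·(239 − j21.1)/(50 − j101)

Z_in ≈ 55.5 + j90.9 Ω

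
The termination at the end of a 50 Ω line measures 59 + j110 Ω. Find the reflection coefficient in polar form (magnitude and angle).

Γ = (Z_L − Z_0)/(Z_L + Z_0) = (9 + j110)/(109 + j110)
|Γ| = 110/155 = 0.713

Γ ≈ 0.713 ∠ 40.1°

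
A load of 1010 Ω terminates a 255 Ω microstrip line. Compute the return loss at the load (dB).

Γ = (1010 − 255)/(1010 + 255) = 0.597
RL = −20·log₁₀|Γ| = −20·log₁₀(0.597)

RL ≈ 4.48 dB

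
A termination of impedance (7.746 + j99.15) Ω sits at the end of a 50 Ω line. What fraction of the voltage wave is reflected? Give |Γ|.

|Γ| ≈ 0.939

Γ = (Z_L − Z_0)/(Z_L + Z_0) = (-42.25 + j99.15)/(57.75 + j99.15)
|Γ| = 108/115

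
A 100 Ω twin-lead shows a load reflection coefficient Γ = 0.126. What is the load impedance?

Z_L = Z_0·(1 + Γ)/(1 − Γ) = 100·(1.13)/(0.874)

Z_L ≈ 129 Ω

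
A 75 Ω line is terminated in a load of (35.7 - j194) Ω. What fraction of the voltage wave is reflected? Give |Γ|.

Γ = (Z_L − Z_0)/(Z_L + Z_0) = (-39.3 − j194)/(110.7 − j194)
|Γ| = 198/223

|Γ| ≈ 0.886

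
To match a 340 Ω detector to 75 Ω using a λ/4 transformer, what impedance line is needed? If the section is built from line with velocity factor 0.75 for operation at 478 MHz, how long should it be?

Z_qwt ≈ 160 Ω; length ≈ 11.8 cm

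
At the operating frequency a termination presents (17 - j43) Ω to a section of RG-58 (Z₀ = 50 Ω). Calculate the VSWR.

VSWR ≈ 5.27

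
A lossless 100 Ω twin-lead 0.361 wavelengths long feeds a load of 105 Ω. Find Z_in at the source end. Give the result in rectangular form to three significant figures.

Z_in ≈ 99 + j4.76 Ω

βl = 2π × 0.361 = 130°
tan(βl) = tan(130°) = -1.19
Z_in = Z_0·(Z_L + jZ_0·tanβl)/(Z_0 + jZ_L·tanβl)
     = 100·(105 − j119)/(100 − j125)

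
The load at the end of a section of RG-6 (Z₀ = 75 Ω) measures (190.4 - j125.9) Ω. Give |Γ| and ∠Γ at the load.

Γ ≈ 0.581 ∠ -22.1°

Γ = (Z_L − Z_0)/(Z_L + Z_0) = (115.4 − j125.9)/(265.4 − j125.9)
|Γ| = 171/294 = 0.581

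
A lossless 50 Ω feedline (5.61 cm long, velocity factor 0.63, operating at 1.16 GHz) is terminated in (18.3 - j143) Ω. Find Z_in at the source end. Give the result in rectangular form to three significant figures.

Z_in ≈ 5.41 + j66 Ω

λ = v/f = 0.63·c / 1.16 GHz = 0.163 m
βl = 2π·l/λ = 2π × 0.344 = 124°
tan(βl) = tan(124°) = -1.49
Z_in = Z_0·(Z_L + jZ_0·tanβl)/(Z_0 + jZ_L·tanβl)
     = 50·(18.3 − j217)/(-162 − j27.2)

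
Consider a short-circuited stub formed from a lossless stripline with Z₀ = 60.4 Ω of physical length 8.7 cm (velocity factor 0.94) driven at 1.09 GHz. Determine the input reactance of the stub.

λ = v/f = 0.94·c / 1.09 GHz = 0.259 m
βl = 2π·l/λ = 2π × 0.336 = 121°
tan(βl) = -1.66
For a short-circuited stub, Z_in = jZ_0·tan(βl)

X_in ≈ -100 Ω (capacitive)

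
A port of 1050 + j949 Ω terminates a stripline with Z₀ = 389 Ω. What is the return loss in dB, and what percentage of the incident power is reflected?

RL ≈ 3.47 dB; 45% of incident power reflected

Γ = (661 + j949)/(1439 + j949), |Γ| = 0.671
RL = −20·log₁₀(0.671) = 3.47 dB
P_refl/P_inc = |Γ|² = 0.45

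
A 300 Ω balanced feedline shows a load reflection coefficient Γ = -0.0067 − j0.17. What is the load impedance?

Z_L ≈ 279 − j97.9 Ω

Z_L = Z_0·(1 + Γ)/(1 − Γ) = 300·(0.993 − j0.17)/(1.01 + j0.17)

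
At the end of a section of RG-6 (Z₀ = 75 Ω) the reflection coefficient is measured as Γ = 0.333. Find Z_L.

Z_L = Z_0·(1 + Γ)/(1 − Γ) = 75·(1.33)/(0.667)

Z_L ≈ 150 Ω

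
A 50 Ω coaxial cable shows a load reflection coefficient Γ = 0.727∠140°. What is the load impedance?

Z_L = Z_0·(1 + Γ)/(1 − Γ) = 50·(0.443 + j0.467)/(1.56 − j0.467)

Z_L ≈ 8.92 + j17.7 Ω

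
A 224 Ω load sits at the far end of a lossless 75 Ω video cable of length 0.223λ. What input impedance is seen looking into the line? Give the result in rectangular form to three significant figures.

βl = 2π × 0.223 = 80.3°
tan(βl) = tan(80.3°) = 5.84
Z_in = Z_0·(Z_L + jZ_0·tanβl)/(Z_0 + jZ_L·tanβl)
     = 75·(224 + j438)/(75 + j1310)

Z_in ≈ 25.8 − j11.4 Ω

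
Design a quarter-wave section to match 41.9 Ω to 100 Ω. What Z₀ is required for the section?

Z_qwt ≈ 64.7 Ω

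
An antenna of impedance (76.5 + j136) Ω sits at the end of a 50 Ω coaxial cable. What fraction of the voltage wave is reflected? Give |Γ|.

|Γ| ≈ 0.746

Γ = (Z_L − Z_0)/(Z_L + Z_0) = (26.5 + j136)/(126.5 + j136)
|Γ| = 139/186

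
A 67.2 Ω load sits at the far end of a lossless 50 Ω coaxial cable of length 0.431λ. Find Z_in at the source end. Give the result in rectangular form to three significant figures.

Z_in ≈ 58.8 + j13.5 Ω

βl = 2π × 0.431 = 155°
tan(βl) = tan(155°) = -0.463
Z_in = Z_0·(Z_L + jZ_0·tanβl)/(Z_0 + jZ_L·tanβl)
     = 50·(67.2 − j23.1)/(50 − j31.1)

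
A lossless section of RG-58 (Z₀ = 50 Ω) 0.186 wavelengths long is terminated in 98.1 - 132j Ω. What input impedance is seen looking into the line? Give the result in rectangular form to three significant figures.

Z_in ≈ 8.75 − j7.6 Ω

βl = 2π × 0.186 = 67°
tan(βl) = tan(67°) = 2.35
Z_in = Z_0·(Z_L + jZ_0·tanβl)/(Z_0 + jZ_L·tanβl)
     = 50·(98.1 − j14.4)/(360 + j231)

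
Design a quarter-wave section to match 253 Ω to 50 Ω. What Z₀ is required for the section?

Z_qwt ≈ 112 Ω

Z_qwt = √(Z_0·R_L) = √(50 × 253) = √12650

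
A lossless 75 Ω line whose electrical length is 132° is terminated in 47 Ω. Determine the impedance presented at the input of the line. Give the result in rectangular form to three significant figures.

tan(βl) = tan(132°) = -1.11
Z_in = Z_0·(Z_L + jZ_0·tanβl)/(Z_0 + jZ_L·tanβl)
     = 75·(47 − j83.3)/(75 − j52.2)

Z_in ≈ 70.7 − j34.1 Ω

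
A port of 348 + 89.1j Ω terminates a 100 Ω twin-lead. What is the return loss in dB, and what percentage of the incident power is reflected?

Γ = (248 + j89.1)/(448 + j89.1), |Γ| = 0.577
RL = −20·log₁₀(0.577) = 4.78 dB
P_refl/P_inc = |Γ|² = 0.333

RL ≈ 4.78 dB; 33.3% of incident power reflected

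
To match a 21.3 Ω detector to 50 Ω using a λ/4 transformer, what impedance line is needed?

Z_qwt = √(Z_0·R_L) = √(50 × 21.3) = √1065

Z_qwt ≈ 32.6 Ω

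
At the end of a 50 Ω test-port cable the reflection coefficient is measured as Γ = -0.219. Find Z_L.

Z_L = Z_0·(1 + Γ)/(1 − Γ) = 50·(0.781)/(1.22)

Z_L ≈ 32 Ω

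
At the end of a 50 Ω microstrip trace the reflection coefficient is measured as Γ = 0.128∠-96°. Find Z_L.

Z_L ≈ 47.1 − j12.2 Ω

Z_L = Z_0·(1 + Γ)/(1 − Γ) = 50·(0.987 − j0.127)/(1.01 + j0.127)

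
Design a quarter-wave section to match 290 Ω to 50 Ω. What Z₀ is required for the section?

Z_qwt ≈ 120 Ω

Z_qwt = √(Z_0·R_L) = √(50 × 290) = √14500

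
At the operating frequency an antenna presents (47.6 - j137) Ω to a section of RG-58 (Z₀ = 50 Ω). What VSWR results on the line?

VSWR ≈ 9.79

Γ = (Z_L − Z_0)/(Z_L + Z_0) = (-2.4 − j137)/(97.6 − j137)
|Γ| = 137/168 = 0.815
VSWR = (1 + |Γ|)/(1 − |Γ|) = 1.81/0.185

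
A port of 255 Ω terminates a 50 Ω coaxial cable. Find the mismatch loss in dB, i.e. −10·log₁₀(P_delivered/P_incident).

mismatch loss ≈ 2.61 dB

Γ = (255 − 50)/(255 + 50) = 0.672
|Γ|² = 0.452, so P_del/P_inc = 1 − |Γ|² = 0.548
ML = −10·log₁₀(1 − |Γ|²)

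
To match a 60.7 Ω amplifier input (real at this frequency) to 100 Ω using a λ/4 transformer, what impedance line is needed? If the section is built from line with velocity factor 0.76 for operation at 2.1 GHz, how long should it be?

Z_qwt ≈ 77.9 Ω; length ≈ 2.71 cm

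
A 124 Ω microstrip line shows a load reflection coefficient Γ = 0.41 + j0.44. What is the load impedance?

Z_L = Z_0·(1 + Γ)/(1 − Γ) = 124·(1.41 + j0.44)/(0.59 − j0.44)

Z_L ≈ 146 + j201 Ω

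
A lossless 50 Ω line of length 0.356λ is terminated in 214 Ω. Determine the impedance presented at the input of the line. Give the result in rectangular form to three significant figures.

Z_in ≈ 18.3 + j35.9 Ω

βl = 2π × 0.356 = 128°
tan(βl) = tan(128°) = -1.27
Z_in = Z_0·(Z_L + jZ_0·tanβl)/(Z_0 + jZ_L·tanβl)
     = 50·(214 − j63.6)/(50 − j272)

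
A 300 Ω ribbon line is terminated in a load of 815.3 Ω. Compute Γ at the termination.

Γ = 0.462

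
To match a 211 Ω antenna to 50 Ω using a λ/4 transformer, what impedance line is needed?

Z_qwt ≈ 103 Ω

Z_qwt = √(Z_0·R_L) = √(50 × 211) = √10550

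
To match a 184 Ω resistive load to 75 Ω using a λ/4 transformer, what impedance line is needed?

Z_qwt ≈ 117 Ω

Z_qwt = √(Z_0·R_L) = √(75 × 184) = √13800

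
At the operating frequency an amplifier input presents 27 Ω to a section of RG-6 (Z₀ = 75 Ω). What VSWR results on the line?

VSWR ≈ 2.78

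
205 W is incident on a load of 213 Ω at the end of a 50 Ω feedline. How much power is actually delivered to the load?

Γ = (213 − 50)/(213 + 50) = 0.62
|Γ|² = 0.384
P_refl = |Γ|²·P_inc = 78.7 W, P_del = (1 − |Γ|²)·P_inc = 126 W

P_delivered ≈ 126 W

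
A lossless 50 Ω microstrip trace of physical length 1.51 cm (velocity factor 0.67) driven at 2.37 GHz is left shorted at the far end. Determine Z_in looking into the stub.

Z_in ≈ +j103 Ω

λ = v/f = 0.67·c / 2.37 GHz = 0.0848 m
βl = 2π·l/λ = 2π × 0.178 = 64.1°
tan(βl) = 2.06
For a shorted stub, Z_in = jZ_0·tan(βl)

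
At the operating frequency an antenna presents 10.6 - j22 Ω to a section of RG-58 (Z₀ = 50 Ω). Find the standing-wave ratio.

Γ = (Z_L − Z_0)/(Z_L + Z_0) = (-39.4 − j22)/(60.6 − j22)
|Γ| = 45.1/64.5 = 0.7
VSWR = (1 + |Γ|)/(1 − |Γ|) = 1.7/0.3

VSWR ≈ 5.67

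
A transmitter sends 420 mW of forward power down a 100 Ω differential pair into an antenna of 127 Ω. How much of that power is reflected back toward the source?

P_reflected ≈ 5.94 mW

Γ = (127 − 100)/(127 + 100) = 0.119
|Γ|² = 0.0141
P_refl = |Γ|²·P_inc = 5.94 mW, P_del = (1 − |Γ|²)·P_inc = 414 mW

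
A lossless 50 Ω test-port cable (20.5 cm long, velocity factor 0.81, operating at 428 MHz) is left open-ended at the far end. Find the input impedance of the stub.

Z_in ≈ +j41.9 Ω

λ = v/f = 0.81·c / 428 MHz = 0.568 m
βl = 2π·l/λ = 2π × 0.361 = 130°
tan(βl) = -1.19
For an open-ended stub, Z_in = −jZ_0·cot(βl) = −jZ_0/tan(βl)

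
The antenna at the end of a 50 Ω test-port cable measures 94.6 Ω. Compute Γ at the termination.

Γ = 0.308

Γ = (Z_L − Z_0)/(Z_L + Z_0) = (94.6 − 50)/(94.6 + 50) = 44.6/144.6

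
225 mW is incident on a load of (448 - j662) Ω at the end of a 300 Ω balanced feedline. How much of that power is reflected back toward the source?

|Γ| = |(148 − j662)/(748 − j662)| = 0.679
|Γ|² = 0.461
P_refl = |Γ|²·P_inc = 104 mW, P_del = (1 − |Γ|²)·P_inc = 121 mW

P_reflected ≈ 104 mW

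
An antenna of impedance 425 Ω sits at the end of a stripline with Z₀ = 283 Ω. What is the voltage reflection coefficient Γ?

Γ = (Z_L − Z_0)/(Z_L + Z_0) = (425 − 283)/(425 + 283) = 142/708

Γ = 0.201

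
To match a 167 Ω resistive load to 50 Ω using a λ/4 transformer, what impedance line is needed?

Z_qwt ≈ 91.4 Ω

Z_qwt = √(Z_0·R_L) = √(50 × 167) = √8350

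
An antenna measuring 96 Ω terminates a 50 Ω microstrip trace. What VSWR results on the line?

VSWR ≈ 1.92

For a purely resistive load, VSWR = R_L/Z_0 or Z_0/R_L (whichever > 1) = 96/50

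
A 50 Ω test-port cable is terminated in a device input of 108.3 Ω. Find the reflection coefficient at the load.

Γ = 0.368

Γ = (Z_L − Z_0)/(Z_L + Z_0) = (108.3 − 50)/(108.3 + 50) = 58.3/158.3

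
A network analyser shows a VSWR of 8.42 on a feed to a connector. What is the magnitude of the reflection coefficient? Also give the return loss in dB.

|Γ| = (S − 1)/(S + 1) = (8.42 − 1)/(8.42 + 1) = 7.42/9.42
RL = −20·log₁₀|Γ| = −20·log₁₀(0.788)

|Γ| ≈ 0.788; return loss ≈ 2.07 dB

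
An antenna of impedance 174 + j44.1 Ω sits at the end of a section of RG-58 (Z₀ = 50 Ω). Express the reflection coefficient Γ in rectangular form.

Γ ≈ 0.57 + j0.0846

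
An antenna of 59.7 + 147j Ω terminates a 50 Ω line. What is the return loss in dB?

RL ≈ 1.9 dB

Γ = (9.7 + j147)/(109.7 + j147), |Γ| = 0.803
RL = −20·log₁₀|Γ| = −20·log₁₀(0.803)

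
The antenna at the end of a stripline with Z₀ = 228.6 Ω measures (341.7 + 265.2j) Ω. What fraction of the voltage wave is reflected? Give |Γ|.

|Γ| ≈ 0.458

Γ = (Z_L − Z_0)/(Z_L + Z_0) = (113.1 + j265.2)/(570.3 + j265.2)
|Γ| = 288/629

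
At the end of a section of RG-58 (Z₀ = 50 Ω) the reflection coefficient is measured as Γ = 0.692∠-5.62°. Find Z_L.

Z_L = Z_0·(1 + Γ)/(1 − Γ) = 50·(1.69 − j0.0678)/(0.311 + j0.0678)

Z_L ≈ 257 − j66.8 Ω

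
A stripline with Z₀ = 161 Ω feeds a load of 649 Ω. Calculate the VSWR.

For a purely resistive load, VSWR = R_L/Z_0 or Z_0/R_L (whichever > 1) = 649/161

VSWR ≈ 4.03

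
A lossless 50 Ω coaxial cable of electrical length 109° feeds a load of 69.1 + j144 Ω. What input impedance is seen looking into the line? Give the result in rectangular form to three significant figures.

tan(βl) = tan(109°) = -2.9
Z_in = Z_0·(Z_L + jZ_0·tanβl)/(Z_0 + jZ_L·tanβl)
     = 50·(69.1 − j1.21)/(468 − j201)

Z_in ≈ 6.28 + j2.56 Ω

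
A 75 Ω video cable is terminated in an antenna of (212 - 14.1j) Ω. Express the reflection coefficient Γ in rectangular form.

Γ = (Z_L − Z_0)/(Z_L + Z_0) = (137 − j14.1)/(287 − j14.1)

Γ ≈ 0.479 − j0.0256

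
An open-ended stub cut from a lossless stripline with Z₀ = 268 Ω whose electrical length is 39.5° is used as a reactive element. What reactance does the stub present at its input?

tan(βl) = 0.824
For an open-ended stub, Z_in = −jZ_0·cot(βl) = −jZ_0/tan(βl)

X_in ≈ -325 Ω (capacitive)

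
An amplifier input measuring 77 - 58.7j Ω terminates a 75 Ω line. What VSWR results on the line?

VSWR ≈ 2.13

Γ = (Z_L − Z_0)/(Z_L + Z_0) = (2 − j58.7)/(152 − j58.7)
|Γ| = 58.7/163 = 0.36
VSWR = (1 + |Γ|)/(1 − |Γ|) = 1.36/0.64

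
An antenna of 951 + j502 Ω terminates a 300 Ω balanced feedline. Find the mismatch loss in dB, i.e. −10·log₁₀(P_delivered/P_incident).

Γ = (651 + j502)/(1251 + j502), |Γ| = 0.61
|Γ|² = 0.372, so P_del/P_inc = 1 − |Γ|² = 0.628
ML = −10·log₁₀(1 − |Γ|²)

mismatch loss ≈ 2.02 dB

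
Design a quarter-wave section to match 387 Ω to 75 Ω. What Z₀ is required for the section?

Z_qwt ≈ 170 Ω

Z_qwt = √(Z_0·R_L) = √(75 × 387) = √29020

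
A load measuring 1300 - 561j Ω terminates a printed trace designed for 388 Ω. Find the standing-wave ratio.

Γ = (Z_L − Z_0)/(Z_L + Z_0) = (912 − j561)/(1688 − j561)
|Γ| = 1070/1780 = 0.602
VSWR = (1 + |Γ|)/(1 − |Γ|) = 1.6/0.398

VSWR ≈ 4.02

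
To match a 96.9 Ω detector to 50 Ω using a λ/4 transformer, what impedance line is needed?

Z_qwt ≈ 69.6 Ω

Z_qwt = √(Z_0·R_L) = √(50 × 96.9) = √4845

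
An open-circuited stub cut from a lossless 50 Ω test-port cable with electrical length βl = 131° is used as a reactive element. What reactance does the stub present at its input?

tan(βl) = -1.15
For an open-circuited stub, Z_in = −jZ_0·cot(βl) = −jZ_0/tan(βl)

X_in ≈ 43.5 Ω (inductive)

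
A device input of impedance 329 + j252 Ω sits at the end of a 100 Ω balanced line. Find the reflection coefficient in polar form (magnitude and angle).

Γ = (Z_L − Z_0)/(Z_L + Z_0) = (229 + j252)/(429 + j252)
|Γ| = 341/498 = 0.684

Γ ≈ 0.684 ∠ 17.3°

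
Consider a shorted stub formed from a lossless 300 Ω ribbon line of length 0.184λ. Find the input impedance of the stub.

βl = 2π × 0.184 = 66.2°
tan(βl) = 2.27
For a shorted stub, Z_in = jZ_0·tan(βl)

Z_in ≈ +j681 Ω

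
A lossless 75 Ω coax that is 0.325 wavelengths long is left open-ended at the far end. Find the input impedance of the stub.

βl = 2π × 0.325 = 117°
tan(βl) = -1.96
For an open-ended stub, Z_in = −jZ_0·cot(βl) = −jZ_0/tan(βl)

Z_in ≈ +j38.2 Ω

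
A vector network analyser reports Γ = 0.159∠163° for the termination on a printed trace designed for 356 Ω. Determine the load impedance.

Z_L = Z_0·(1 + Γ)/(1 − Γ) = 356·(0.848 + j0.0465)/(1.15 − j0.0465)

Z_L ≈ 261 + j24.9 Ω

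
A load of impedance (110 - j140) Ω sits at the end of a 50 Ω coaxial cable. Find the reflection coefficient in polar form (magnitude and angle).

Γ ≈ 0.716 ∠ -25.6°

Γ = (Z_L − Z_0)/(Z_L + Z_0) = (60 − j140)/(160 − j140)
|Γ| = 152/213 = 0.716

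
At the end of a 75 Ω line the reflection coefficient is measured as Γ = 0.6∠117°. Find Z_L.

Z_L ≈ 25.2 + j42.1 Ω

Z_L = Z_0·(1 + Γ)/(1 − Γ) = 75·(0.728 + j0.535)/(1.27 − j0.535)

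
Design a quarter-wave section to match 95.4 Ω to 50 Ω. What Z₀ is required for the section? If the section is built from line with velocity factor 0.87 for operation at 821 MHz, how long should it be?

Z_qwt ≈ 69.1 Ω; length ≈ 7.95 cm

Z_qwt = √(Z_0·R_L) = √(50 × 95.4) = √4770
λ = 0.87·c/f = 0.318 m, so l = λ/4 = 0.0795 m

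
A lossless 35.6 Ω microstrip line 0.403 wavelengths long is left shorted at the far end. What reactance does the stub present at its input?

X_in ≈ -24.9 Ω (capacitive)

βl = 2π × 0.403 = 145°
tan(βl) = -0.698
For a shorted stub, Z_in = jZ_0·tan(βl)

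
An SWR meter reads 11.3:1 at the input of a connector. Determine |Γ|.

|Γ| ≈ 0.837

|Γ| = (S − 1)/(S + 1) = (11.3 − 1)/(11.3 + 1) = 10.3/12.3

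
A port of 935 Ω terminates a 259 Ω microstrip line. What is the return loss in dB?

Γ = (935 − 259)/(935 + 259) = 0.566
RL = −20·log₁₀|Γ| = −20·log₁₀(0.566)

RL ≈ 4.94 dB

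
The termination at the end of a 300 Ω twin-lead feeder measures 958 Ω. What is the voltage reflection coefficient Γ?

Γ = (Z_L − Z_0)/(Z_L + Z_0) = (958 − 300)/(958 + 300) = 658/1258

Γ = 0.523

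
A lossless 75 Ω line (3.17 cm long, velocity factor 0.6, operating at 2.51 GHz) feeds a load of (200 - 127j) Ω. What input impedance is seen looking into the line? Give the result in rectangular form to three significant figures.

Z_in ≈ 198 + j128 Ω

λ = v/f = 0.6·c / 2.51 GHz = 0.0717 m
βl = 2π·l/λ = 2π × 0.442 = 159°
tan(βl) = tan(159°) = -0.381
Z_in = Z_0·(Z_L + jZ_0·tanβl)/(Z_0 + jZ_L·tanβl)
     = 75·(200 − j156)/(26.6 − j76.2)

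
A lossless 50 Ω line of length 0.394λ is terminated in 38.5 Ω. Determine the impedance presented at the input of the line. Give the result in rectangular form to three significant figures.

Z_in ≈ 45.6 − j11.7 Ω

βl = 2π × 0.394 = 142°
tan(βl) = tan(142°) = -0.786
Z_in = Z_0·(Z_L + jZ_0·tanβl)/(Z_0 + jZ_L·tanβl)
     = 50·(38.5 − j39.3)/(50 − j30.3)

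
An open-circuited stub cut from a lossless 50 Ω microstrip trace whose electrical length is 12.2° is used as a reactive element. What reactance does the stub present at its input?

X_in ≈ -231 Ω (capacitive)

tan(βl) = 0.216
For an open-circuited stub, Z_in = −jZ_0·cot(βl) = −jZ_0/tan(βl)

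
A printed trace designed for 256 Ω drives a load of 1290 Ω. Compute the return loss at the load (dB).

RL ≈ 3.49 dB

Γ = (1290 − 256)/(1290 + 256) = 0.669
RL = −20·log₁₀|Γ| = −20·log₁₀(0.669)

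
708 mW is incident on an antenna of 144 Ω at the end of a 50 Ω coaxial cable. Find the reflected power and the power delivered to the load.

P_reflected ≈ 166 mW; P_delivered ≈ 542 mW

Γ = (144 − 50)/(144 + 50) = 0.485
|Γ|² = 0.235
P_refl = |Γ|²·P_inc = 166 mW, P_del = (1 − |Γ|²)·P_inc = 542 mW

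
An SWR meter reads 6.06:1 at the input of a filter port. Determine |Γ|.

|Γ| ≈ 0.717

|Γ| = (S − 1)/(S + 1) = (6.06 − 1)/(6.06 + 1) = 5.06/7.06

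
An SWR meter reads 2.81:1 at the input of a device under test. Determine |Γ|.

|Γ| ≈ 0.475

|Γ| = (S − 1)/(S + 1) = (2.81 − 1)/(2.81 + 1) = 1.81/3.81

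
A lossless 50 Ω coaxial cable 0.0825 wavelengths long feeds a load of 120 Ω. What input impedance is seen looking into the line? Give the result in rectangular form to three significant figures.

βl = 2π × 0.0825 = 29.7°
tan(βl) = tan(29.7°) = 0.57
Z_in = Z_0·(Z_L + jZ_0·tanβl)/(Z_0 + jZ_L·tanβl)
     = 50·(120 + j28.5)/(50 + j68.4)

Z_in ≈ 55.3 − j47.2 Ω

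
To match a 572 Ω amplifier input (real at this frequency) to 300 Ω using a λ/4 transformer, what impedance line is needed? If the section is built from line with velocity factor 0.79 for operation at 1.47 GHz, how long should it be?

Z_qwt ≈ 414 Ω; length ≈ 4.03 cm

Z_qwt = √(Z_0·R_L) = √(300 × 572) = √171600
λ = 0.79·c/f = 0.161 m, so l = λ/4 = 0.0403 m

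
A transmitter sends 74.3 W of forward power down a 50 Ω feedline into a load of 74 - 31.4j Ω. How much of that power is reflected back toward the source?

|Γ| = |(24 − j31.4)/(124 − j31.4)| = 0.309
|Γ|² = 0.0955
P_refl = |Γ|²·P_inc = 7.09 W, P_del = (1 − |Γ|²)·P_inc = 67.2 W

P_reflected ≈ 7.09 W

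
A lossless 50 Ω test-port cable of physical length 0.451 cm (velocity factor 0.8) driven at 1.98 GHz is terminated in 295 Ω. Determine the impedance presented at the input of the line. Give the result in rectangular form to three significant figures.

Z_in ≈ 105 − j135 Ω

λ = v/f = 0.8·c / 1.98 GHz = 0.121 m
βl = 2π·l/λ = 2π × 0.0372 = 13.4°
tan(βl) = tan(13.4°) = 0.238
Z_in = Z_0·(Z_L + jZ_0·tanβl)/(Z_0 + jZ_L·tanβl)
     = 50·(295 + j11.9)/(50 + j70.3)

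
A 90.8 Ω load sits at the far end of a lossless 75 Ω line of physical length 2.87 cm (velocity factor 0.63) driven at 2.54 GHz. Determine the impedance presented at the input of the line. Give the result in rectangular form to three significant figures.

λ = v/f = 0.63·c / 2.54 GHz = 0.0744 m
βl = 2π·l/λ = 2π × 0.386 = 139°
tan(βl) = tan(139°) = -0.874
Z_in = Z_0·(Z_L + jZ_0·tanβl)/(Z_0 + jZ_L·tanβl)
     = 75·(90.8 − j65.5)/(75 − j79.3)

Z_in ≈ 75.6 + j14.4 Ω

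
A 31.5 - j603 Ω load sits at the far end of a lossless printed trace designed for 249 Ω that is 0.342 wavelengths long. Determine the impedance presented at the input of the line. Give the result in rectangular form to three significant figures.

βl = 2π × 0.342 = 123°
tan(βl) = tan(123°) = -1.53
Z_in = Z_0·(Z_L + jZ_0·tanβl)/(Z_0 + jZ_L·tanβl)
     = 249·(31.5 − j985)/(-675 − j48.3)

Z_in ≈ 14.3 + j362 Ω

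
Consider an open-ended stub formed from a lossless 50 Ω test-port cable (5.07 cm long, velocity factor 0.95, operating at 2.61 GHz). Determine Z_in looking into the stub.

Z_in ≈ +j219 Ω

λ = v/f = 0.95·c / 2.61 GHz = 0.109 m
βl = 2π·l/λ = 2π × 0.464 = 167°
tan(βl) = -0.228
For an open-ended stub, Z_in = −jZ_0·cot(βl) = −jZ_0/tan(βl)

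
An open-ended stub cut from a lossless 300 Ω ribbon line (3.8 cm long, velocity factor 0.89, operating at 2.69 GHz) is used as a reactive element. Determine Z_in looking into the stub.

λ = v/f = 0.89·c / 2.69 GHz = 0.0993 m
βl = 2π·l/λ = 2π × 0.383 = 138°
tan(βl) = -0.906
For an open-ended stub, Z_in = −jZ_0·cot(βl) = −jZ_0/tan(βl)

Z_in ≈ +j331 Ω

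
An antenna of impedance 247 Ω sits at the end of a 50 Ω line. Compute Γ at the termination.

Γ = (Z_L − Z_0)/(Z_L + Z_0) = (247 − 50)/(247 + 50) = 197/297

Γ = 0.663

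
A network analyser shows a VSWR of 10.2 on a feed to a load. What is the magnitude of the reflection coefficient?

|Γ| = (S − 1)/(S + 1) = (10.2 − 1)/(10.2 + 1) = 9.2/11.2

|Γ| ≈ 0.821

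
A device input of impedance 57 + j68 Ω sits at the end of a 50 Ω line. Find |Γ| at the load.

|Γ| ≈ 0.539

Γ = (Z_L − Z_0)/(Z_L + Z_0) = (7 + j68)/(107 + j68)
|Γ| = 68.4/127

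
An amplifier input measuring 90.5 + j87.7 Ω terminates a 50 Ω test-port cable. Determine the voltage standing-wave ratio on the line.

Γ = (Z_L − Z_0)/(Z_L + Z_0) = (40.5 + j87.7)/(140.5 + j87.7)
|Γ| = 96.6/166 = 0.583
VSWR = (1 + |Γ|)/(1 − |Γ|) = 1.58/0.417

VSWR ≈ 3.8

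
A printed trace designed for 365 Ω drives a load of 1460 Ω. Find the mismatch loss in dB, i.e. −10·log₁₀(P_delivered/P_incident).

mismatch loss ≈ 1.94 dB

Γ = (1460 − 365)/(1460 + 365) = 0.6
|Γ|² = 0.36, so P_del/P_inc = 1 − |Γ|² = 0.64
ML = −10·log₁₀(1 − |Γ|²)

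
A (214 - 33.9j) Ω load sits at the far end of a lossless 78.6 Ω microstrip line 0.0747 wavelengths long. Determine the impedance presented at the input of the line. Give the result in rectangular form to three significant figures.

βl = 2π × 0.0747 = 26.9°
tan(βl) = tan(26.9°) = 0.507
Z_in = Z_0·(Z_L + jZ_0·tanβl)/(Z_0 + jZ_L·tanβl)
     = 78.6·(214 + j5.96)/(95.8 + j109)

Z_in ≈ 79.3 − j85 Ω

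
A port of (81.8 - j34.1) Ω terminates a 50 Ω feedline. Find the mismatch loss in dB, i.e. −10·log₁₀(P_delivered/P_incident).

Γ = (31.8 − j34.1)/(131.8 − j34.1), |Γ| = 0.342
|Γ|² = 0.117, so P_del/P_inc = 1 − |Γ|² = 0.883
ML = −10·log₁₀(1 − |Γ|²)

mismatch loss ≈ 0.542 dB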